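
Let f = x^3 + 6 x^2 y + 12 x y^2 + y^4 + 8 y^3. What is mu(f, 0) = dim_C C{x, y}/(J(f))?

6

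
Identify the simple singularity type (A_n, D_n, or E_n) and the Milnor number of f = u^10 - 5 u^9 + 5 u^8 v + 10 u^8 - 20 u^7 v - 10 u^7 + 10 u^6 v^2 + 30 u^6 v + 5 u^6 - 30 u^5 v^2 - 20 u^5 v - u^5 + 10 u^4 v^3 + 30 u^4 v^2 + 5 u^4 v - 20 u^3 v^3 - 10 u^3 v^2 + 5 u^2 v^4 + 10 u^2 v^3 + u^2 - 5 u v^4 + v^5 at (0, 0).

Type A_{4}, Milnor number mu = 4.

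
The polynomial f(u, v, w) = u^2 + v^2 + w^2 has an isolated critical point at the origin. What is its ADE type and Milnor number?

Type A_{1}, Milnor number mu = 1.

The Hessian of f at 0 has rank 3. Corank 0: nondegenerate Morse point, so A_1.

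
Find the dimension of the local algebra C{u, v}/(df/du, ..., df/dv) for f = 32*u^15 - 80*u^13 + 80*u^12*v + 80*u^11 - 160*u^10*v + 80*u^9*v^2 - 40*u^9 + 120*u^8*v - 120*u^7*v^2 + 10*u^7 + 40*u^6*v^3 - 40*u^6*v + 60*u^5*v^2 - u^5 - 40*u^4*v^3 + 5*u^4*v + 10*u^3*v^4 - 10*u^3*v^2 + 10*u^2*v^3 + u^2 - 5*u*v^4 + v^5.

4

The Hessian of f at 0 has rank 1. Corank 1: A-series; mu = 4 gives A_4.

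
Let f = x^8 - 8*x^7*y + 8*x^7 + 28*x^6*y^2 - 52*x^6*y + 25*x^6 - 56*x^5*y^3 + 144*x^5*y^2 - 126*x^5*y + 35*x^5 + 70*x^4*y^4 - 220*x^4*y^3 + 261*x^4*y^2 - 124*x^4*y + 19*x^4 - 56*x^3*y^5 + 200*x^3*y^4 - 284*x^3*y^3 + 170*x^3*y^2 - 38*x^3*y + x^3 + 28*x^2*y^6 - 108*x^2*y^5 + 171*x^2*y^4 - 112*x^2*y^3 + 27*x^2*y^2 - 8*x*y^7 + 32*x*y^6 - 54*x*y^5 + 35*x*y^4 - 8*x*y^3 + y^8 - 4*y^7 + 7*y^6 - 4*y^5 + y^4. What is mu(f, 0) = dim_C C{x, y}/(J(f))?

6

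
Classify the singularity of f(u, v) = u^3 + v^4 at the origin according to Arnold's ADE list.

E_{6}

The Hessian of f at 0 has rank 0. Corank 2; j^3 = u^3 is a perfect cube, so E-series; the 4-jet and mu = 6 give E_6.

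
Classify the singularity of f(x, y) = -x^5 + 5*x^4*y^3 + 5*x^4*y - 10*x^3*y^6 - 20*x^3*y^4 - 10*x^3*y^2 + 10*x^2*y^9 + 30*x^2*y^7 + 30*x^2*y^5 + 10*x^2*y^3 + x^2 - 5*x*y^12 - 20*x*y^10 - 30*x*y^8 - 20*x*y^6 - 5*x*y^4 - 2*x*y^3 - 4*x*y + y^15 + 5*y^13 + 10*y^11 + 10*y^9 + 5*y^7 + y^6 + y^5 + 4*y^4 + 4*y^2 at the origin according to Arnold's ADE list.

A_{4}

The Hessian of f at 0 has rank 1. Corank 1: A-series; mu = 4 gives A_4.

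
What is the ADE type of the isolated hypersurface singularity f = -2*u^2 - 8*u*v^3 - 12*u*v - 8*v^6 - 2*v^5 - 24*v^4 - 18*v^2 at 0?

The Hessian of f at 0 has rank 1. Corank 1: A-series; mu = 4 gives A_4.

A_{4}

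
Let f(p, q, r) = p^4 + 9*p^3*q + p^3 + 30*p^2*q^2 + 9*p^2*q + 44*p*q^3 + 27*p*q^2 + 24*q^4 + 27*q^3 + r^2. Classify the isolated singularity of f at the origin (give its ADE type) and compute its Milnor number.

The Hessian of f at 0 is [[0, 0, 0], [0, 0, 0], [0, 0, 2]] with rank 1, so corank 2. A Groebner basis of the Jacobian ideal J(f) in C{p,q,r} is {3*p^2 + 18*p*q + q^4 - q^3 + 27*q^2, p^3 + 45*p^2 + 270*p*q + 12*q^3 + 405*q^2, p^2*q - 11*p^2 - 66*p*q - 16*q^3/3 - 99*q^2, 2*p^2 + p*q^2 + 12*p*q + 7*q^3/3 + 18*q^2, r}; counting standard monomials gives mu = 7. Corank 2; j^3 = (p + 3*q)^3 is a perfect cube, so E-series; the 4-jet and mu = 7 give E_7.

Type E7, Milnor number mu = 7.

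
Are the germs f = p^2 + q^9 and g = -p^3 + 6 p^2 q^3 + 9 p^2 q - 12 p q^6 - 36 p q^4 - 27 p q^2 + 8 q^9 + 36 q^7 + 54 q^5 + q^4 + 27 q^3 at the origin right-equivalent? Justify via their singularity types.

The Hessian of f at 0 has rank 1. Corank 1: A-series; mu = 8 gives A_8. The Hessian of g at 0 has rank 0. Corank 2; j^3 = -(p - 3*q)^3 is a perfect cube, so E-series; the 4-jet and mu = 6 give E_6. f is A_8 but g is E_6, hence not right-equivalent.

No.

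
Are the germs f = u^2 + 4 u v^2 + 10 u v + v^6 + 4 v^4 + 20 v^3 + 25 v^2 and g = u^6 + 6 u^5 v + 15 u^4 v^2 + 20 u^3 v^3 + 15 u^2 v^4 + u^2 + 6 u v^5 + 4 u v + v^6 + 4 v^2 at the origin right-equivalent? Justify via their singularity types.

Yes.

The Hessian of f at 0 has rank 1. Corank 1: A-series; mu = 5 gives A_5. The Hessian of g at 0 has rank 1. Corank 1: A-series; mu = 5 gives A_5. Both have type A_5, hence right-equivalent.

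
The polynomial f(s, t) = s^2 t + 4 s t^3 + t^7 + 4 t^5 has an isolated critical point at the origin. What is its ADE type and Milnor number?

Type D_8, Milnor number mu = 8.

The Hessian of f at 0 is [[0, 0], [0, 0]] with rank 0, so corank 2. A Groebner basis of the Jacobian ideal J(f) in C{s,t} is {s^2*t^2 + 4*s^2/7 + 8*s*t^2/7, s^3 - 8*s^2/7 - 16*s*t^2/7, s*t/2 + t^3}; counting standard monomials gives mu = 8. Corank 2; j^3 = s^2*t has shape L^2 M (L != M), so D-series; mu = 8 gives D_8.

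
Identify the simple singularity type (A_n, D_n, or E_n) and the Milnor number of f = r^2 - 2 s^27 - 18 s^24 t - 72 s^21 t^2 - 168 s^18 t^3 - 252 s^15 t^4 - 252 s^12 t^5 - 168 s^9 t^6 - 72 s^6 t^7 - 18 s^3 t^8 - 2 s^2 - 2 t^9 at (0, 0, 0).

Type A_{8}, Milnor number mu = 8.

The Hessian of f at 0 has rank 2. Corank 1: A-series; mu = 8 gives A_8.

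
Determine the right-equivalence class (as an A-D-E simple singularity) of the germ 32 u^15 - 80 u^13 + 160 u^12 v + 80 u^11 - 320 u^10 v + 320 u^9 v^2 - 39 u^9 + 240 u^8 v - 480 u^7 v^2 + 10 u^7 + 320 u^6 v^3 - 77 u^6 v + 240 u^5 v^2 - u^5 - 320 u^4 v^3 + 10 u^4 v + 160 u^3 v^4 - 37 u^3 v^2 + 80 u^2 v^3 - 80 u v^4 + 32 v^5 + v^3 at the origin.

The Hessian of f at 0 is [[0, 0], [0, 0]] with rank 0, so corank 2. A Groebner basis of the Jacobian ideal J(f) in C{u,v} is {u^4 + 4*v^2, u^3*v + v^2/2, u*v^2, v^3}; counting standard monomials gives mu = 8. Corank 2; j^3 = v^3 is a perfect cube, so E-series; the 5-jet and mu = 8 give E_8.

E8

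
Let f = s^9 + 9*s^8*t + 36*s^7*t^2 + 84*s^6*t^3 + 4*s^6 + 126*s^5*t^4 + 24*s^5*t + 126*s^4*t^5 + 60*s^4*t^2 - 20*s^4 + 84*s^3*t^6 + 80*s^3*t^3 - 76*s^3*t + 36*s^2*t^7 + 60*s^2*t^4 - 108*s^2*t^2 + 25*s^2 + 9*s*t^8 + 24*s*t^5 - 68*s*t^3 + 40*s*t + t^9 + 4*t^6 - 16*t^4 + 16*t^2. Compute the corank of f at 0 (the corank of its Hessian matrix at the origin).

1

The Hessian at 0 is [[50, 40], [40, 32]] of rank 1; hence corank 1.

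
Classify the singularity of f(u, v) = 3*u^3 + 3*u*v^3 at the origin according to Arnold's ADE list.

E_{7}

The Hessian of f at 0 is [[0, 0], [0, 0]] with rank 0, so corank 2. A Groebner basis of the Jacobian ideal J(f) in C{u,v} is {u^3, u*v^2, 3*u^2 + v^3}; counting standard monomials gives mu = 7. Corank 2; j^3 = 3*u^3 is a perfect cube, so E-series; the 4-jet and mu = 7 give E_7.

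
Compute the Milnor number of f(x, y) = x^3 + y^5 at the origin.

8

The Hessian of f at 0 has rank 0. Corank 2; j^3 = x^3 is a perfect cube, so E-series; the 5-jet and mu = 8 give E_8.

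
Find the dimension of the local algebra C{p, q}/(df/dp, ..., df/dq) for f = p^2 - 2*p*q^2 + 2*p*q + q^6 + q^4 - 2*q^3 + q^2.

5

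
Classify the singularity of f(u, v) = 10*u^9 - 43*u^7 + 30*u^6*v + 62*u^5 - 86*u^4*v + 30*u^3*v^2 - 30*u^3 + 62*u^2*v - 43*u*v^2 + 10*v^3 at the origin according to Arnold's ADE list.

D_4

The Hessian of f at 0 is [[0, 0], [0, 0]] with rank 0, so corank 2. A Groebner basis of the Jacobian ideal J(f) in C{u,v} is {v^3, u^2 - 11*v^2/26, u*v - 17*v^2/26}; counting standard monomials gives mu = 4. Corank 2; j^3 = -(3*u - 2*v)*(10*u^2 - 14*u*v + 5*v^2) splits into three distinct lines over C (the quadratic factor has nonzero discriminant), so D_4.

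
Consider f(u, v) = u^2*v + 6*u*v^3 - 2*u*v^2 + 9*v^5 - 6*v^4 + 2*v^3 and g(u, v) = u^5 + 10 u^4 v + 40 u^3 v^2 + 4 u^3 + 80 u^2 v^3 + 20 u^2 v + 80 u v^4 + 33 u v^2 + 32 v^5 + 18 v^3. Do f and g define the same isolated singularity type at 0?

No.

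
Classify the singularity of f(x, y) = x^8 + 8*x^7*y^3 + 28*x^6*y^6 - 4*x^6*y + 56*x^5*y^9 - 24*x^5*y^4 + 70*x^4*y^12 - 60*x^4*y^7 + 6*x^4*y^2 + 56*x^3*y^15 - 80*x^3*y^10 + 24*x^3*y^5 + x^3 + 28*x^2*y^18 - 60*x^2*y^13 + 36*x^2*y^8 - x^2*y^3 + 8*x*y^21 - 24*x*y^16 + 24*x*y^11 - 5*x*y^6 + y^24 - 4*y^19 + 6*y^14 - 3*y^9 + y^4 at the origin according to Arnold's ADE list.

The Hessian of f at 0 is [[0, 0], [0, 0]] with rank 0, so corank 2. A Groebner basis of the Jacobian ideal J(f) in C{x,y} is {y^3, x^2}; counting standard monomials gives mu = 6. Corank 2; j^3 = x^3 is a perfect cube, so E-series; the 4-jet and mu = 6 give E_6.

E6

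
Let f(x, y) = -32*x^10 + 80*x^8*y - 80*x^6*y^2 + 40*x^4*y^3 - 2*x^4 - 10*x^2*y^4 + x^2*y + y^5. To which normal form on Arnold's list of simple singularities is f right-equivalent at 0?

The Hessian of f at 0 is [[0, 0], [0, 0]] with rank 0, so corank 2. A Groebner basis of the Jacobian ideal J(f) in C{x,y} is {x^2/5 + y^4, x^3, x*y}; counting standard monomials gives mu = 6. Corank 2; j^3 = x^2*y has shape L^2 M (L != M), so D-series; mu = 6 gives D_6.

D6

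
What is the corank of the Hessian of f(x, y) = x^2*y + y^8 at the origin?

2

The Hessian at 0 is [[0, 0], [0, 0]] of rank 0; hence corank 2.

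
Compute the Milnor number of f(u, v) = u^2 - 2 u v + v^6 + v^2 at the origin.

5

The Hessian of f at 0 is [[2, -2], [-2, 2]] with rank 1, so corank 1. A Groebner basis of the Jacobian ideal J(f) in C{u,v} is {v^5, u - v}; counting standard monomials gives mu = 5. Corank 1: A-series; mu = 5 gives A_5.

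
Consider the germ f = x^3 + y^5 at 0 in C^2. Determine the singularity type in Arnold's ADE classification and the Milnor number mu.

The Hessian of f at 0 is [[0, 0], [0, 0]] with rank 0, so corank 2. A Groebner basis of the Jacobian ideal J(f) in C{x,y} is {y^4, x^2}; counting standard monomials gives mu = 8. Corank 2; j^3 = x^3 is a perfect cube, so E-series; the 5-jet and mu = 8 give E_8.

Type E8, Milnor number mu = 8.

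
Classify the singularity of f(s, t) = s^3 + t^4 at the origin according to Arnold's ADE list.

The Hessian of f at 0 is [[0, 0], [0, 0]] with rank 0, so corank 2. A Groebner basis of the Jacobian ideal J(f) in C{s,t} is {t^3, s^2}; counting standard monomials gives mu = 6. Corank 2; j^3 = s^3 is a perfect cube, so E-series; the 4-jet and mu = 6 give E_6.

E6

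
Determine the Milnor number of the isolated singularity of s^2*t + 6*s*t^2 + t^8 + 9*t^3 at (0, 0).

9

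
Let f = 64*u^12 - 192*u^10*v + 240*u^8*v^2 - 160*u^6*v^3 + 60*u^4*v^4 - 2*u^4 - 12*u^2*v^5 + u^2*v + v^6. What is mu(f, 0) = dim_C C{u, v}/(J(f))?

7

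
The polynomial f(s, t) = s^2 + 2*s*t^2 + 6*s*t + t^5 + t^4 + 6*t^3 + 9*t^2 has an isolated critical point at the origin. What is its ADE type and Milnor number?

The Hessian of f at 0 has rank 1. Corank 1: A-series; mu = 4 gives A_4.

Type A_4, Milnor number mu = 4.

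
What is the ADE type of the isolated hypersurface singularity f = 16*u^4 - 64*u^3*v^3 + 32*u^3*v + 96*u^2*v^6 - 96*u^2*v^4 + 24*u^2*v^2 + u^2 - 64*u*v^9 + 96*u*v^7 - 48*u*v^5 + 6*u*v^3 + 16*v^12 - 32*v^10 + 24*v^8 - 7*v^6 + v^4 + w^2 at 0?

A_{3}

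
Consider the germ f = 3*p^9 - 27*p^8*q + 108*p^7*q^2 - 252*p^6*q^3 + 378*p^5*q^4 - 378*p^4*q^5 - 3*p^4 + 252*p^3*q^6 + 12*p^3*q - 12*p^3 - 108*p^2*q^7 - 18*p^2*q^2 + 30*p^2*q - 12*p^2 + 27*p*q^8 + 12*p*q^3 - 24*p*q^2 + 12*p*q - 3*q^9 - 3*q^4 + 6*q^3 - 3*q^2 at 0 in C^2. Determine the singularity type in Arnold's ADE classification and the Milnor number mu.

The Hessian of f at 0 is [[-24, 12], [12, -6]] with rank 1, so corank 1. A Groebner basis of the Jacobian ideal J(f) in C{p,q} is {672*p*q^2 - 2304*p*q + 1792*p + q^5 + 10*q^4 - 512*q^3 + 1376*q^2 - 896*q, p*q^3 - 10*p*q^2 + 24*p*q - 16*p - 7*q^4/8 + 7*q^3 - 14*q^2 + 8*q, p^2 - 2*p*q + 2*p + q^2 - q}; counting standard monomials gives mu = 8. Corank 1: A-series; mu = 8 gives A_8.

Type A8, Milnor number mu = 8.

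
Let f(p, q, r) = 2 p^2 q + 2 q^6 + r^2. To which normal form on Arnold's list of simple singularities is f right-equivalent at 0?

D_{7}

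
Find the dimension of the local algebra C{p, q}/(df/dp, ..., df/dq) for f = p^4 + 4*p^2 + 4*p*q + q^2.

3

The Hessian of f at 0 has rank 1. Corank 1: A-series; mu = 3 gives A_3.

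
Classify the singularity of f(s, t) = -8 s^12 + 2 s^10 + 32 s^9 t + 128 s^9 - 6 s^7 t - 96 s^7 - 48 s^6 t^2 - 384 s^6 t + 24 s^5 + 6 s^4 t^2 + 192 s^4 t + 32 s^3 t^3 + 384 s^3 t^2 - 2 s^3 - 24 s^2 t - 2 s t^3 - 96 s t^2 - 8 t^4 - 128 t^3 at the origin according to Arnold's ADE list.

E_{7}

The Hessian of f at 0 has rank 0. Corank 2; j^3 = -2*(s + 4*t)^3 is a perfect cube, so E-series; the 4-jet and mu = 7 give E_7.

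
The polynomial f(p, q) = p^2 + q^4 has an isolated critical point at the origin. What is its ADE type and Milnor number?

The Hessian of f at 0 has rank 1. Corank 1: A-series; mu = 3 gives A_3.

Type A_3, Milnor number mu = 3.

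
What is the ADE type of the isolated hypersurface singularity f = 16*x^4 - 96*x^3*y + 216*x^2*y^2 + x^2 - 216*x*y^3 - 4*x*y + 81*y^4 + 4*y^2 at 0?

A_3

The Hessian of f at 0 has rank 1. Corank 1: A-series; mu = 3 gives A_3.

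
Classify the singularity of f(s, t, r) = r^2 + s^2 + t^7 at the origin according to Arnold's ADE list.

A_6

The Hessian of f at 0 is [[2, 0, 0], [0, 0, 0], [0, 0, 2]] with rank 2, so corank 1. A Groebner basis of the Jacobian ideal J(f) in C{s,t,r} is {t^6, s, r}; counting standard monomials gives mu = 6. Corank 1: A-series; mu = 6 gives A_6.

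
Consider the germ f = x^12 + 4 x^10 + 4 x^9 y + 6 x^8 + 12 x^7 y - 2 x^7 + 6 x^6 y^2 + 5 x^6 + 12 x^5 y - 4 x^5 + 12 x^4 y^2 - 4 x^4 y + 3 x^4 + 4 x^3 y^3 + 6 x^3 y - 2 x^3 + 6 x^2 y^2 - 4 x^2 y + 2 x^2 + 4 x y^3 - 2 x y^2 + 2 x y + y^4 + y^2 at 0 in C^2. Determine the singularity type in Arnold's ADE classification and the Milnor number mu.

The Hessian of f at 0 has rank 2. Corank 0: nondegenerate Morse point, so A_1.

Type A_1, Milnor number mu = 1.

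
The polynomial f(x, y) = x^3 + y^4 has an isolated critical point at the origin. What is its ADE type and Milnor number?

The Hessian of f at 0 is [[0, 0], [0, 0]] with rank 0, so corank 2. A Groebner basis of the Jacobian ideal J(f) in C{x,y} is {y^3, x^2}; counting standard monomials gives mu = 6. Corank 2; j^3 = x^3 is a perfect cube, so E-series; the 4-jet and mu = 6 give E_6.

Type E_{6}, Milnor number mu = 6.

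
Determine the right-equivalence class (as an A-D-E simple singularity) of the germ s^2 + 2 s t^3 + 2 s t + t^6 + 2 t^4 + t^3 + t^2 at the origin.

A2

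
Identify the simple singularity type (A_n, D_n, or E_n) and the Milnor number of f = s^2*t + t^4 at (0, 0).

Type D_5, Milnor number mu = 5.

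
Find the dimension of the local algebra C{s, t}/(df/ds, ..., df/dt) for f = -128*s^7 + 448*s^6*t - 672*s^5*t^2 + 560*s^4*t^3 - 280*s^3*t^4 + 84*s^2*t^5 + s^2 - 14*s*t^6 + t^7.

6

The Hessian of f at 0 has rank 1. Corank 1: A-series; mu = 6 gives A_6.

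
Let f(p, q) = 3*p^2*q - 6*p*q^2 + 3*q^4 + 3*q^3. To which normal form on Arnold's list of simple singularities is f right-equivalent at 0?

D_{5}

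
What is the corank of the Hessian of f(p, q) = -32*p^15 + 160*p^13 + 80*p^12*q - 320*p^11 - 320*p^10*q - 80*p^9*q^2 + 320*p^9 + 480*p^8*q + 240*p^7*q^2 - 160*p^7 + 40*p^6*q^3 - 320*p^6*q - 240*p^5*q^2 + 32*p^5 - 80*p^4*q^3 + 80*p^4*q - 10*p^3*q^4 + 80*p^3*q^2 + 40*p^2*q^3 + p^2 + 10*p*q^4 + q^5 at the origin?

The Hessian at 0 is [[2, 0], [0, 0]] of rank 1; hence corank 1.

1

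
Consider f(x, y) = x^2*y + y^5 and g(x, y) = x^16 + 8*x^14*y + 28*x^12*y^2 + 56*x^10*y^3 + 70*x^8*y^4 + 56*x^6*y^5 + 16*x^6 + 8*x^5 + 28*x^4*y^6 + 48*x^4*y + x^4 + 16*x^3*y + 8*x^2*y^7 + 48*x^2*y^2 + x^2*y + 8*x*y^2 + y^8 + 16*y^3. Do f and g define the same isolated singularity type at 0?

No.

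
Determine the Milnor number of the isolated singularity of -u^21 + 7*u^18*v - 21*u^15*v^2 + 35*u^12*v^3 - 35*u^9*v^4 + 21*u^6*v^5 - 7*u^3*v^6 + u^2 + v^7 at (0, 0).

The Hessian of f at 0 has rank 1. Corank 1: A-series; mu = 6 gives A_6.

6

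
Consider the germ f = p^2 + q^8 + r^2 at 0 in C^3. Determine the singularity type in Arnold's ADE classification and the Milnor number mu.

Type A_7, Milnor number mu = 7.

The Hessian of f at 0 has rank 2. Corank 1: A-series; mu = 7 gives A_7.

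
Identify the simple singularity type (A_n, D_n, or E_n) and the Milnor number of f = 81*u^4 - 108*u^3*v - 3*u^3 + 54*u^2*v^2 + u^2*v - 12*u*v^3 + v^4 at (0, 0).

Type D_{5}, Milnor number mu = 5.

The Hessian of f at 0 has rank 0. Corank 2; j^3 = -u^2*(3*u - v) has shape L^2 M (L != M), so D-series; mu = 5 gives D_5.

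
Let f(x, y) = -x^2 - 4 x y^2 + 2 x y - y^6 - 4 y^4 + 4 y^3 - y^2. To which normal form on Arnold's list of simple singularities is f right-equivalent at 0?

A5

The Hessian of f at 0 has rank 1. Corank 1: A-series; mu = 5 gives A_5.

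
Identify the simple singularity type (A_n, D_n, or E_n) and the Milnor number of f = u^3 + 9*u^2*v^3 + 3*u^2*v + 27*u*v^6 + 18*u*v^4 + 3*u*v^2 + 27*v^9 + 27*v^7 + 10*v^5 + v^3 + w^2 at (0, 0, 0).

The Hessian of f at 0 is [[0, 0, 0], [0, 0, 0], [0, 0, 2]] with rank 1, so corank 2. A Groebner basis of the Jacobian ideal J(f) in C{u,v,w} is {u^2/6 + u*v^3 + u*v/3 + v^2/6, v^4, u^3 - 3*u*v^2 - 2*v^3, u^2*v + 2*u*v^2 + v^3, w}; counting standard monomials gives mu = 8. Corank 2; j^3 = (u + v)^3 is a perfect cube, so E-series; the 5-jet and mu = 8 give E_8.

Type E8, Milnor number mu = 8.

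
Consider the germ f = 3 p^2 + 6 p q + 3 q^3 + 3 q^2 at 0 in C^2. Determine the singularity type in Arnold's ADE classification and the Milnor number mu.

Type A_{2}, Milnor number mu = 2.

The Hessian of f at 0 is [[6, 6], [6, 6]] with rank 1, so corank 1. A Groebner basis of the Jacobian ideal J(f) in C{p,q} is {q^2, p + q}; counting standard monomials gives mu = 2. Corank 1: A-series; mu = 2 gives A_2.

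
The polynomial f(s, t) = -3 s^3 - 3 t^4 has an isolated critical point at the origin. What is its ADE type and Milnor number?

Type E6, Milnor number mu = 6.

The Hessian of f at 0 has rank 0. Corank 2; j^3 = -3*s^3 is a perfect cube, so E-series; the 4-jet and mu = 6 give E_6.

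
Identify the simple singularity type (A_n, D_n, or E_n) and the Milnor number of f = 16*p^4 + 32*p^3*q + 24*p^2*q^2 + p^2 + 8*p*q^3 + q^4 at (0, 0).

Type A_{3}, Milnor number mu = 3.

The Hessian of f at 0 is [[2, 0], [0, 0]] with rank 1, so corank 1. A Groebner basis of the Jacobian ideal J(f) in C{p,q} is {q^3, p}; counting standard monomials gives mu = 3. Corank 1: A-series; mu = 3 gives A_3.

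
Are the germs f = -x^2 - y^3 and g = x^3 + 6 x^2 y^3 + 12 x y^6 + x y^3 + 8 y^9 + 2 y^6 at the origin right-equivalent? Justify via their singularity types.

No.

The Hessian of f at 0 has rank 1. Corank 1: A-series; mu = 2 gives A_2. The Hessian of g at 0 has rank 0. Corank 2; j^3 = x^3 is a perfect cube, so E-series; the 4-jet and mu = 7 give E_7. f is A_2 but g is E_7, hence not right-equivalent.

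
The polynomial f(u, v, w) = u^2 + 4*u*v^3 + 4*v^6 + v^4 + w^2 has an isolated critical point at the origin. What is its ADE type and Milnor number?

The Hessian of f at 0 is [[2, 0, 0], [0, 0, 0], [0, 0, 2]] with rank 2, so corank 1. A Groebner basis of the Jacobian ideal J(f) in C{u,v,w} is {v^3, u, w}; counting standard monomials gives mu = 3. Corank 1: A-series; mu = 3 gives A_3.

Type A3, Milnor number mu = 3.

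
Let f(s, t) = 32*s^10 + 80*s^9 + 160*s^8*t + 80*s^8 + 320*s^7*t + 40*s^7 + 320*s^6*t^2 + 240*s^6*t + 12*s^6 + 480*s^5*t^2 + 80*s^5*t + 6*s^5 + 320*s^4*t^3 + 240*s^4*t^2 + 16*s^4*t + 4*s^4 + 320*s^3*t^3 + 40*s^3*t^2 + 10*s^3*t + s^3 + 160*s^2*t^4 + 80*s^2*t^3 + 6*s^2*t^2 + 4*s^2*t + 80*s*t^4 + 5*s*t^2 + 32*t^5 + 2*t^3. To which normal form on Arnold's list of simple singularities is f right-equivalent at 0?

The Hessian of f at 0 has rank 0. Corank 2; j^3 = (s + t)^2*(s + 2*t) has shape L^2 M (L != M), so D-series; mu = 6 gives D_6.

D6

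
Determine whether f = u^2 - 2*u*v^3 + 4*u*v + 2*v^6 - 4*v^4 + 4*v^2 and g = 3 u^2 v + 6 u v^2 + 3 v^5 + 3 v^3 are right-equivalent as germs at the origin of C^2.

The Hessian of f at 0 has rank 1. Corank 1: A-series; mu = 5 gives A_5. The Hessian of g at 0 has rank 0. Corank 2; j^3 = 3*v*(u + v)^2 has shape L^2 M (L != M), so D-series; mu = 6 gives D_6. f is A_5 but g is D_6, hence not right-equivalent.

No.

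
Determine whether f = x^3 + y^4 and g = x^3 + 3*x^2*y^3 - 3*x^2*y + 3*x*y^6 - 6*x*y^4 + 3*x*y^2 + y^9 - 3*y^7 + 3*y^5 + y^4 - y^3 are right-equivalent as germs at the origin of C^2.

The Hessian of f at 0 has rank 0. Corank 2; j^3 = x^3 is a perfect cube, so E-series; the 4-jet and mu = 6 give E_6. The Hessian of g at 0 has rank 0. Corank 2; j^3 = (x - y)^3 is a perfect cube, so E-series; the 4-jet and mu = 6 give E_6. Both have type E_6, hence right-equivalent.

Yes.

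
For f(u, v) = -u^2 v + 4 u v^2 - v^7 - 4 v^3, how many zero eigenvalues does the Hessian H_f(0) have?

Hessian at 0 has rank 0.

2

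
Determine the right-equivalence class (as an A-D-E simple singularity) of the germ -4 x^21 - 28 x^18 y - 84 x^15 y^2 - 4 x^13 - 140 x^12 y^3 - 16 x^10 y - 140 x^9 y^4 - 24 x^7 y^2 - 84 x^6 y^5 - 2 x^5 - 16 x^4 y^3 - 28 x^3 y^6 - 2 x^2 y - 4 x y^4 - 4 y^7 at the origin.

D_8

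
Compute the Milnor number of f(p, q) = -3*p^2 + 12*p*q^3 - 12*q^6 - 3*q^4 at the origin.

The Hessian of f at 0 is [[-6, 0], [0, 0]] with rank 1, so corank 1. A Groebner basis of the Jacobian ideal J(f) in C{p,q} is {q^3, p}; counting standard monomials gives mu = 3. Corank 1: A-series; mu = 3 gives A_3.

3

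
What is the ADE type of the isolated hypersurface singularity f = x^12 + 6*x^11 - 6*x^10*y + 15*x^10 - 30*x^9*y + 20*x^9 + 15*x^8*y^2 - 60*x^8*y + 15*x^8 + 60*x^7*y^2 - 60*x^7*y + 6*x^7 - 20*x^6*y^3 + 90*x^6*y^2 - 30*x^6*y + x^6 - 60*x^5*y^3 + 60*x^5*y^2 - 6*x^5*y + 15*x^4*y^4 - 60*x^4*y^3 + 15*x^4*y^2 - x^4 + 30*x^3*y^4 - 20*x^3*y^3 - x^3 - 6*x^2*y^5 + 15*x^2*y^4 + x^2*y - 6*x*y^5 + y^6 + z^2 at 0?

D_7

The Hessian of f at 0 is [[0, 0, 0], [0, 0, 0], [0, 0, 2]] with rank 1, so corank 2. A Groebner basis of the Jacobian ideal J(f) in C{x,y,z} is {x*y/6 + y^5, x*y^2, x^2 - x*y, z}; counting standard monomials gives mu = 7. Corank 2; j^3 = -x^2*(x - y) has shape L^2 M (L != M), so D-series; mu = 7 gives D_7.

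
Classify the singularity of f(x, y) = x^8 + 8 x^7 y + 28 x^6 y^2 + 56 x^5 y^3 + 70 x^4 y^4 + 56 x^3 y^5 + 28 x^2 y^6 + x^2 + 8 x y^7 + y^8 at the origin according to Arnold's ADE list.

The Hessian of f at 0 is [[2, 0], [0, 0]] with rank 1, so corank 1. A Groebner basis of the Jacobian ideal J(f) in C{x,y} is {y^7, x}; counting standard monomials gives mu = 7. Corank 1: A-series; mu = 7 gives A_7.

A_7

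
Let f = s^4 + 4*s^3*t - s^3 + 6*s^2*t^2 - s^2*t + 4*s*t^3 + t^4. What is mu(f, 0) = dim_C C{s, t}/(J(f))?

The Hessian of f at 0 has rank 0. Corank 2; j^3 = -s^2*(s + t) has shape L^2 M (L != M), so D-series; mu = 5 gives D_5.

5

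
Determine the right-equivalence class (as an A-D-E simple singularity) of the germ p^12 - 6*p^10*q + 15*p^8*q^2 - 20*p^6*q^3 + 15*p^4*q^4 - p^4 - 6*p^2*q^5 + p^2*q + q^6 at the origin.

D_{7}

The Hessian of f at 0 has rank 0. Corank 2; j^3 = p^2*q has shape L^2 M (L != M), so D-series; mu = 7 gives D_7.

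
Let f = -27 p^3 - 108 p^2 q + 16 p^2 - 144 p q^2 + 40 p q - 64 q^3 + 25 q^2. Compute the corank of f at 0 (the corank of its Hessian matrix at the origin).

1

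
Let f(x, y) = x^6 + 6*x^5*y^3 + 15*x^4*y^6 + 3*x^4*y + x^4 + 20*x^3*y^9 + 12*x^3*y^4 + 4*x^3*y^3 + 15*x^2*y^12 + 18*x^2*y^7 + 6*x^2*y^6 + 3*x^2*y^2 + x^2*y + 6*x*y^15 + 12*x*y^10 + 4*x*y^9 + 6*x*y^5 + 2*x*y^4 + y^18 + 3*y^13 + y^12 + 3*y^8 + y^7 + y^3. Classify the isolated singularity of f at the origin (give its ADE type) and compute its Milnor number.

Type D4, Milnor number mu = 4.

The Hessian of f at 0 is [[0, 0], [0, 0]] with rank 0, so corank 2. A Groebner basis of the Jacobian ideal J(f) in C{x,y} is {y^3, x^2 + 3*y^2, x*y}; counting standard monomials gives mu = 4. Corank 2; j^3 = y*(x^2 + y^2) splits into three distinct lines over C (the quadratic factor has nonzero discriminant), so D_4.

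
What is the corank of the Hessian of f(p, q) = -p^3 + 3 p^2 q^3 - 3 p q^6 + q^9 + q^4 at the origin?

The Hessian at 0 is [[0, 0], [0, 0]] of rank 0; hence corank 2.

2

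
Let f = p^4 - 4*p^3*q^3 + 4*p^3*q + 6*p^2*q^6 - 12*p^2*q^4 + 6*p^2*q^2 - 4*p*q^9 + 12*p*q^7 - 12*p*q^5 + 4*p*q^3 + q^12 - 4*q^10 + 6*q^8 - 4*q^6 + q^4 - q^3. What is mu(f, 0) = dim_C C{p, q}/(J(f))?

6

The Hessian of f at 0 is [[0, 0], [0, 0]] with rank 0, so corank 2. A Groebner basis of the Jacobian ideal J(f) in C{p,q} is {p^3 + 3*p^2*q, q^2}; counting standard monomials gives mu = 6. Corank 2; j^3 = -q^3 is a perfect cube, so E-series; the 4-jet and mu = 6 give E_6.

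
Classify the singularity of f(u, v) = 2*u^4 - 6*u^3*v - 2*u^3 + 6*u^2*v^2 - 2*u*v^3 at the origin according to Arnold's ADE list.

E_7

The Hessian of f at 0 has rank 0. Corank 2; j^3 = -2*u^3 is a perfect cube, so E-series; the 4-jet and mu = 7 give E_7.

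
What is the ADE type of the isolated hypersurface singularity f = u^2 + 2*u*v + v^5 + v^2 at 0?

A_4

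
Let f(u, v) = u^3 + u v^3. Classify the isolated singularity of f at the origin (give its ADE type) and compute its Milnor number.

Type E_7, Milnor number mu = 7.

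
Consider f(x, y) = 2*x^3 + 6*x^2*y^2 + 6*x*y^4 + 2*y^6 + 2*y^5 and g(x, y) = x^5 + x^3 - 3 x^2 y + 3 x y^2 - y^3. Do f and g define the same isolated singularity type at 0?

Yes.

The Hessian of f at 0 has rank 0. Corank 2; j^3 = 2*x^3 is a perfect cube, so E-series; the 5-jet and mu = 8 give E_8. The Hessian of g at 0 has rank 0. Corank 2; j^3 = (x - y)^3 is a perfect cube, so E-series; the 5-jet and mu = 8 give E_8. Both have type E_8, hence right-equivalent.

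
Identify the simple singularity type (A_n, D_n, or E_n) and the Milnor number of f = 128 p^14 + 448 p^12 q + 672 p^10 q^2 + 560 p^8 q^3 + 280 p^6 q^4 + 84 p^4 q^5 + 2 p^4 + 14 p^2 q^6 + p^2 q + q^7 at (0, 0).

Type D8, Milnor number mu = 8.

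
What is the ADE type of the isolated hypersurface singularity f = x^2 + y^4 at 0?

The Hessian of f at 0 has rank 1. Corank 1: A-series; mu = 3 gives A_3.

A_3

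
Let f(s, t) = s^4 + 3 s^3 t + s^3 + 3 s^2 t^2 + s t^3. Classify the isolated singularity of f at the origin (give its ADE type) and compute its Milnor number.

The Hessian of f at 0 has rank 0. Corank 2; j^3 = s^3 is a perfect cube, so E-series; the 4-jet and mu = 7 give E_7.

Type E_{7}, Milnor number mu = 7.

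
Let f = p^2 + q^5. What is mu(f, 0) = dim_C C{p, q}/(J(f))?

4

The Hessian of f at 0 has rank 1. Corank 1: A-series; mu = 4 gives A_4.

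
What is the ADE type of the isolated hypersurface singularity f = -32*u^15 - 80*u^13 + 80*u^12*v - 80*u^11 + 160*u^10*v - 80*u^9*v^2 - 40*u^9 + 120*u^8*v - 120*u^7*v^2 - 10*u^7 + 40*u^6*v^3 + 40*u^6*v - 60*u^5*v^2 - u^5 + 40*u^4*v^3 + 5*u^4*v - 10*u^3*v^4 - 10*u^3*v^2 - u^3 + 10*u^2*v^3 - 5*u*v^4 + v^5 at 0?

The Hessian of f at 0 is [[0, 0], [0, 0]] with rank 0, so corank 2. A Groebner basis of the Jacobian ideal J(f) in C{u,v} is {v^5, u*v^3 - v^4/4, u^2}; counting standard monomials gives mu = 8. Corank 2; j^3 = -u^3 is a perfect cube, so E-series; the 5-jet and mu = 8 give E_8.

E_8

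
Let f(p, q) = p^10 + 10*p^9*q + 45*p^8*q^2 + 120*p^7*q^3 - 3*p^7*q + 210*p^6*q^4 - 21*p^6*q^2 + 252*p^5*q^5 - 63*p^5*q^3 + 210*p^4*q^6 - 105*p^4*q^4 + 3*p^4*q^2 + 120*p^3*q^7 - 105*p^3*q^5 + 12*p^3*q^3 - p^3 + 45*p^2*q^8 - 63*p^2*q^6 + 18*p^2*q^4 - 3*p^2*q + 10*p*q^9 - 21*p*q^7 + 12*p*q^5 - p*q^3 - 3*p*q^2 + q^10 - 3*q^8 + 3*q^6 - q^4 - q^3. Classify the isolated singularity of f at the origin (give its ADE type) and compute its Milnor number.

Type E_7, Milnor number mu = 7.

The Hessian of f at 0 has rank 0. Corank 2; j^3 = -(p + q)^3 is a perfect cube, so E-series; the 4-jet and mu = 7 give E_7.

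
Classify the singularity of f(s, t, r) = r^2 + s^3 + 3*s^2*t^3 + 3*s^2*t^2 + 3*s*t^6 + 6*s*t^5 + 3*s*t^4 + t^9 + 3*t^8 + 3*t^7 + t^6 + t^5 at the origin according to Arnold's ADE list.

E_8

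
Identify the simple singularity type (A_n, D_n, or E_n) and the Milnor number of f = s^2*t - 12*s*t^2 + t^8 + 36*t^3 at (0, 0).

The Hessian of f at 0 has rank 0. Corank 2; j^3 = t*(s - 6*t)^2 has shape L^2 M (L != M), so D-series; mu = 9 gives D_9.

Type D9, Milnor number mu = 9.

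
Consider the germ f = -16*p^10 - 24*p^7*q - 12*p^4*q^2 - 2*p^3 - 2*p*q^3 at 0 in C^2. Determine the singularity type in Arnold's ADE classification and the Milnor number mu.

Type E7, Milnor number mu = 7.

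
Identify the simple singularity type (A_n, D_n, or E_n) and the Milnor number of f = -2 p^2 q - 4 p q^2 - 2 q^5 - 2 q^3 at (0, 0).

The Hessian of f at 0 has rank 0. Corank 2; j^3 = -2*q*(p + q)^2 has shape L^2 M (L != M), so D-series; mu = 6 gives D_6.

Type D_6, Milnor number mu = 6.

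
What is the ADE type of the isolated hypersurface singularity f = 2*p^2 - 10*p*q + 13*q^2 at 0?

A1

The Hessian of f at 0 has rank 2. Corank 0: nondegenerate Morse point, so A_1.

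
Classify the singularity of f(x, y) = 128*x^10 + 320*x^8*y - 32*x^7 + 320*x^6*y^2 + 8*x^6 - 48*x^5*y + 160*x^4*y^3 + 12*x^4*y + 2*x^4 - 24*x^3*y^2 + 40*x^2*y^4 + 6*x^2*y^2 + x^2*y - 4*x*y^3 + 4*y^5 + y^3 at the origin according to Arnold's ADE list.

D_4

The Hessian of f at 0 has rank 0. Corank 2; j^3 = y*(x^2 + y^2) splits into three distinct lines over C (the quadratic factor has nonzero discriminant), so D_4.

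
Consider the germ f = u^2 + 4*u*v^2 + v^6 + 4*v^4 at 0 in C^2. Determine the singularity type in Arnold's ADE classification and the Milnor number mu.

Type A5, Milnor number mu = 5.

The Hessian of f at 0 is [[2, 0], [0, 0]] with rank 1, so corank 1. A Groebner basis of the Jacobian ideal J(f) in C{u,v} is {u^3, u^2*v, u/2 + v^2}; counting standard monomials gives mu = 5. Corank 1: A-series; mu = 5 gives A_5.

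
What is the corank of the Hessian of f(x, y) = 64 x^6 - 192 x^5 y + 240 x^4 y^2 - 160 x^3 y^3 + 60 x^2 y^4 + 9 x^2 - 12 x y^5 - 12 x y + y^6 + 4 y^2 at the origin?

1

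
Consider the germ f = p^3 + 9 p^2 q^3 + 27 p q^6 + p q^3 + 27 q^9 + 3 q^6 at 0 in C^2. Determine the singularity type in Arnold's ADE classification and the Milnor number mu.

Type E_7, Milnor number mu = 7.

The Hessian of f at 0 has rank 0. Corank 2; j^3 = p^3 is a perfect cube, so E-series; the 4-jet and mu = 7 give E_7.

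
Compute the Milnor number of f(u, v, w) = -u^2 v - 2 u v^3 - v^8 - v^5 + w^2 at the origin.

9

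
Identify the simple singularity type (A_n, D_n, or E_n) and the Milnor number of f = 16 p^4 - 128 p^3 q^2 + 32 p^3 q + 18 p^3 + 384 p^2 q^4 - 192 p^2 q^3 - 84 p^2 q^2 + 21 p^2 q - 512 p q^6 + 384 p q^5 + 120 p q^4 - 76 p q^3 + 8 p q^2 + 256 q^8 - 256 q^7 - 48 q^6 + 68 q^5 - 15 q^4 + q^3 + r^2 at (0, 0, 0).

The Hessian of f at 0 has rank 1. Corank 2; j^3 = (2*p + q)*(3*p + q)^2 has shape L^2 M (L != M), so D-series; mu = 5 gives D_5.

Type D_5, Milnor number mu = 5.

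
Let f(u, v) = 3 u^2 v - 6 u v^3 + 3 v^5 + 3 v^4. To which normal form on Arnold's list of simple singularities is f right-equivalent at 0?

D_5

The Hessian of f at 0 is [[0, 0], [0, 0]] with rank 0, so corank 2. A Groebner basis of the Jacobian ideal J(f) in C{u,v} is {u*v^2, -u*v + v^3, u^2 + 4*u*v}; counting standard monomials gives mu = 5. Corank 2; j^3 = 3*u^2*v has shape L^2 M (L != M), so D-series; mu = 5 gives D_5.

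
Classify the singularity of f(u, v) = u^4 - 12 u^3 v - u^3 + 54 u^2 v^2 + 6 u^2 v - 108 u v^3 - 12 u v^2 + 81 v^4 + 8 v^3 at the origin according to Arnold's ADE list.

The Hessian of f at 0 is [[0, 0], [0, 0]] with rank 0, so corank 2. A Groebner basis of the Jacobian ideal J(f) in C{u,v} is {v^4, u*v^2 - 7*v^3/3, u^2 - 4*u*v + 4*v^2}; counting standard monomials gives mu = 6. Corank 2; j^3 = -(u - 2*v)^3 is a perfect cube, so E-series; the 4-jet and mu = 6 give E_6.

E_{6}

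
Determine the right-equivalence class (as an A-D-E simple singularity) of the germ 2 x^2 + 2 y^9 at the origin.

The Hessian of f at 0 is [[4, 0], [0, 0]] with rank 1, so corank 1. A Groebner basis of the Jacobian ideal J(f) in C{x,y} is {y^8, x}; counting standard monomials gives mu = 8. Corank 1: A-series; mu = 8 gives A_8.

A_{8}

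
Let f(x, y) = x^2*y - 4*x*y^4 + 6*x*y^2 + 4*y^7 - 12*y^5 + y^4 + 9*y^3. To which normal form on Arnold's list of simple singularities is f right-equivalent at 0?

D5

The Hessian of f at 0 is [[0, 0], [0, 0]] with rank 0, so corank 2. A Groebner basis of the Jacobian ideal J(f) in C{x,y} is {x^3 - 27*x^2/4 + 243*y^2/4, x^2/4 + y^3 - 9*y^2/4, x*y + 3*y^2}; counting standard monomials gives mu = 5. Corank 2; j^3 = y*(x + 3*y)^2 has shape L^2 M (L != M), so D-series; mu = 5 gives D_5.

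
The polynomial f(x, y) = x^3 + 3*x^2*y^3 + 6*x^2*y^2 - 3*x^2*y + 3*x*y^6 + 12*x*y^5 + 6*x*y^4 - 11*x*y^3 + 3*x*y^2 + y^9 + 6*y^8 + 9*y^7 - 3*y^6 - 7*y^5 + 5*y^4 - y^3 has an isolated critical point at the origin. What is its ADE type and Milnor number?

The Hessian of f at 0 is [[0, 0], [0, 0]] with rank 0, so corank 2. A Groebner basis of the Jacobian ideal J(f) in C{x,y} is {-x^2/4 + x*y/2 + y^4 - y^3/12 - y^2/4, x^3 + 7*x^2/4 - 7*x*y/2 - 5*y^3/12 + 7*y^2/4, x^2*y + 13*x^2/12 - 13*x*y/6 - 23*y^3/36 + 13*y^2/12, x^2/2 + x*y^2 - x*y - 5*y^3/6 + y^2/2}; counting standard monomials gives mu = 7. Corank 2; j^3 = (x - y)^3 is a perfect cube, so E-series; the 4-jet and mu = 7 give E_7.

Type E_{7}, Milnor number mu = 7.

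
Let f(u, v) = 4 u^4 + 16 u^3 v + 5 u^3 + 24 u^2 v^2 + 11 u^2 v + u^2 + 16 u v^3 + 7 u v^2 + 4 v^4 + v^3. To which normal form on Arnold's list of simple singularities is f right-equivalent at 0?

A2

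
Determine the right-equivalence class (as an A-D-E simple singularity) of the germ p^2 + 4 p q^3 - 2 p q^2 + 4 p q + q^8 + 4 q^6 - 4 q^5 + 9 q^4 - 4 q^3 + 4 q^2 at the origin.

The Hessian of f at 0 has rank 1. Corank 1: A-series; mu = 7 gives A_7.

A_{7}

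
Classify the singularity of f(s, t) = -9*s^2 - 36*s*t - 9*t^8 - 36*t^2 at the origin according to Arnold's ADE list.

A_{7}

The Hessian of f at 0 is [[-18, -36], [-36, -72]] with rank 1, so corank 1. A Groebner basis of the Jacobian ideal J(f) in C{s,t} is {t^7, s + 2*t}; counting standard monomials gives mu = 7. Corank 1: A-series; mu = 7 gives A_7.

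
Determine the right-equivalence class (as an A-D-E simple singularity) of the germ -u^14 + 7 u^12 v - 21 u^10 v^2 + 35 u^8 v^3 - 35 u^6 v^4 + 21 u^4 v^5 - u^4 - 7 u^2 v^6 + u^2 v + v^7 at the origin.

The Hessian of f at 0 has rank 0. Corank 2; j^3 = u^2*v has shape L^2 M (L != M), so D-series; mu = 8 gives D_8.

D8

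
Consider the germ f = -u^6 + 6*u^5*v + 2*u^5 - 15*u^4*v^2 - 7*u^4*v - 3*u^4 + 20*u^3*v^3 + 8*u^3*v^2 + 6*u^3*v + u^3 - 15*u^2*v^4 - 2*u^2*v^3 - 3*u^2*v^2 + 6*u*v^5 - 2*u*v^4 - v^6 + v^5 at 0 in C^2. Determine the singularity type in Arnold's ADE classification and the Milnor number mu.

The Hessian of f at 0 has rank 0. Corank 2; j^3 = u^3 is a perfect cube, so E-series; the 5-jet and mu = 8 give E_8.

Type E_8, Milnor number mu = 8.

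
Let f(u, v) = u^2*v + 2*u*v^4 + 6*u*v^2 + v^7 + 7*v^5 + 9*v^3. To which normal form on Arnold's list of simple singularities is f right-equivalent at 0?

D_6

The Hessian of f at 0 has rank 0. Corank 2; j^3 = v*(u + 3*v)^2 has shape L^2 M (L != M), so D-series; mu = 6 gives D_6.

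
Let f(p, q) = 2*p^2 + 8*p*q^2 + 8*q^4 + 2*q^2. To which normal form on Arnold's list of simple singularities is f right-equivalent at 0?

The Hessian of f at 0 has rank 2. Corank 0: nondegenerate Morse point, so A_1.

A_1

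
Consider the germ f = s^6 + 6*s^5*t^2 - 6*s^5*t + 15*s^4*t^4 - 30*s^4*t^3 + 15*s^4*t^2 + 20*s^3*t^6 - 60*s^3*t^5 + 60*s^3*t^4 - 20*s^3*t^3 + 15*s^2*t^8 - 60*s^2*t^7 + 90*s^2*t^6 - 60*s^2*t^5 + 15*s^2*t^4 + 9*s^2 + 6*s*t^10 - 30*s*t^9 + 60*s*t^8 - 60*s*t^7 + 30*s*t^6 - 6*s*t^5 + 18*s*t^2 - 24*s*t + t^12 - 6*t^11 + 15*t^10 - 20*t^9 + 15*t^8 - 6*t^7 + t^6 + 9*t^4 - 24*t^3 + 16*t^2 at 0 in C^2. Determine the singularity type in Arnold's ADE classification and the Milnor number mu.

Type A_5, Milnor number mu = 5.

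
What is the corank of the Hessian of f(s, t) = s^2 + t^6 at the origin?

1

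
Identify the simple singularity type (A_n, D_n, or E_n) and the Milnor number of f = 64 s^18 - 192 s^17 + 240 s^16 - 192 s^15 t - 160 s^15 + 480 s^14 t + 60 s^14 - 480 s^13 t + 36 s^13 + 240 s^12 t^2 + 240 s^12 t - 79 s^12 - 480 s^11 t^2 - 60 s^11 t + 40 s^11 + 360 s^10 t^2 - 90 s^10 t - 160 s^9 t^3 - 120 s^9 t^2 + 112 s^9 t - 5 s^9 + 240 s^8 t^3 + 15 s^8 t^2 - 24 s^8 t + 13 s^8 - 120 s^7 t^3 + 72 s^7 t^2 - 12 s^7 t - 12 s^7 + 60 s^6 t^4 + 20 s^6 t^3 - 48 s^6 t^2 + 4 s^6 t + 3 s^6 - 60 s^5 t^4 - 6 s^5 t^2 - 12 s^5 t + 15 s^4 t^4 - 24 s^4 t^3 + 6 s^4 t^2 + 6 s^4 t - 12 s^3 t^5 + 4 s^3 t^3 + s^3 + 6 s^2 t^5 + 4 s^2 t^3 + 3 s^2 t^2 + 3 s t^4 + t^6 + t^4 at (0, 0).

Type E6, Milnor number mu = 6.

The Hessian of f at 0 has rank 0. Corank 2; j^3 = s^3 is a perfect cube, so E-series; the 4-jet and mu = 6 give E_6.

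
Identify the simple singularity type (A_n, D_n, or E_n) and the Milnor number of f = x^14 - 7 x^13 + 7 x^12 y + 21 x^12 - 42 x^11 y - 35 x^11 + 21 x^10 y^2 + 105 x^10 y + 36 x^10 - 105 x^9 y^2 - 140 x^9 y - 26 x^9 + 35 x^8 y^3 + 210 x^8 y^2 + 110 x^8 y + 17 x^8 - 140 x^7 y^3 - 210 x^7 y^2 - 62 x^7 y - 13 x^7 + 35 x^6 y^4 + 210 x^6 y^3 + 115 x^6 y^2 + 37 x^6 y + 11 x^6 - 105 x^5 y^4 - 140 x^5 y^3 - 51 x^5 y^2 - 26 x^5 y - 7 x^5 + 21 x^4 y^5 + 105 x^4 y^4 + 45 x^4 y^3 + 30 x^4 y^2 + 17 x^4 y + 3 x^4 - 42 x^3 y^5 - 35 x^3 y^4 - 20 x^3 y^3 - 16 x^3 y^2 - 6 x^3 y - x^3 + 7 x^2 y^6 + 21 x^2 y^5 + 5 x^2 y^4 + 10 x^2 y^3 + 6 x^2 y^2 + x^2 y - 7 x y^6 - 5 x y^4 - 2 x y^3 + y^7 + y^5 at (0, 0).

Type D_{8}, Milnor number mu = 8.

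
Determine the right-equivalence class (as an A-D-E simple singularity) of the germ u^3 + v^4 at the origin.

The Hessian of f at 0 is [[0, 0], [0, 0]] with rank 0, so corank 2. A Groebner basis of the Jacobian ideal J(f) in C{u,v} is {v^3, u^2}; counting standard monomials gives mu = 6. Corank 2; j^3 = u^3 is a perfect cube, so E-series; the 4-jet and mu = 6 give E_6.

E_{6}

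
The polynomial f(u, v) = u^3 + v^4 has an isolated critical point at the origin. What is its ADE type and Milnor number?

Type E6, Milnor number mu = 6.

The Hessian of f at 0 has rank 0. Corank 2; j^3 = u^3 is a perfect cube, so E-series; the 4-jet and mu = 6 give E_6.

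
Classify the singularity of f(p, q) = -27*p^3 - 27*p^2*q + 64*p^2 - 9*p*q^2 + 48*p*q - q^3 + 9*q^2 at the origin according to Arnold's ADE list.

The Hessian of f at 0 is [[128, 48], [48, 18]] with rank 1, so corank 1. A Groebner basis of the Jacobian ideal J(f) in C{p,q} is {q^2, p + 3*q/8}; counting standard monomials gives mu = 2. Corank 1: A-series; mu = 2 gives A_2.

A_2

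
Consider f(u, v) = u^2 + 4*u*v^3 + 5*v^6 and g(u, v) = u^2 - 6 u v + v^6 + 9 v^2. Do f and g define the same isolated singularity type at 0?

Yes.

The Hessian of f at 0 has rank 1. Corank 1: A-series; mu = 5 gives A_5. The Hessian of g at 0 has rank 1. Corank 1: A-series; mu = 5 gives A_5. Both have type A_5, hence right-equivalent.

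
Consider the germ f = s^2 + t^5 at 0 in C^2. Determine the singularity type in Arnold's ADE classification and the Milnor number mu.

Type A_{4}, Milnor number mu = 4.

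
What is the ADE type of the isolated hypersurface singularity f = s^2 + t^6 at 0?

The Hessian of f at 0 has rank 1. Corank 1: A-series; mu = 5 gives A_5.

A_5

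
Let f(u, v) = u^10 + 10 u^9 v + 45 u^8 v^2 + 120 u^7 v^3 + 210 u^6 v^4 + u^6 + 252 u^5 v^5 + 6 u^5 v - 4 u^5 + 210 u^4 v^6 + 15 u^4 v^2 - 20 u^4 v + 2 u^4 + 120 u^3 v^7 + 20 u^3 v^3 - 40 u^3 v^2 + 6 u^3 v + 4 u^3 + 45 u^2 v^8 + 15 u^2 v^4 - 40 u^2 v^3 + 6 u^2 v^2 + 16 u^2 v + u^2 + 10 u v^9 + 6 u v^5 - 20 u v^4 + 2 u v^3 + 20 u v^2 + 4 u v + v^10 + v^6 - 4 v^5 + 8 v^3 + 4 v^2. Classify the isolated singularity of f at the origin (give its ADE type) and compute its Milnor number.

Type A_9, Milnor number mu = 9.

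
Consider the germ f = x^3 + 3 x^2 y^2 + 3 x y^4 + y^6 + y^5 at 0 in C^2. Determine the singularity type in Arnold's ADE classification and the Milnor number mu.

The Hessian of f at 0 has rank 0. Corank 2; j^3 = x^3 is a perfect cube, so E-series; the 5-jet and mu = 8 give E_8.

Type E_8, Milnor number mu = 8.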